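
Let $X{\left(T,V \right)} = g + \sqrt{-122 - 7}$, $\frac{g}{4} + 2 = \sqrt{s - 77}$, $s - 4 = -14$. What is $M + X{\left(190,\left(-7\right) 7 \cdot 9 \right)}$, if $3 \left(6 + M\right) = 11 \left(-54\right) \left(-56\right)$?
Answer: $11074 + i \sqrt{129} + 4 i \sqrt{87} \approx 11074.0 + 48.667 i$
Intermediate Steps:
$s = -10$ ($s = 4 - 14 = -10$)
$M = 11082$ ($M = -6 + \frac{11 \left(-54\right) \left(-56\right)}{3} = -6 + \frac{\left(-594\right) \left(-56\right)}{3} = -6 + \frac{1}{3} \cdot 33264 = -6 + 11088 = 11082$)
$g = -8 + 4 i \sqrt{87}$ ($g = -8 + 4 \sqrt{-10 - 77} = -8 + 4 \sqrt{-87} = -8 + 4 i \sqrt{87} \approx -8.0 + 37.31 i$)
$X{\left(T,V \right)} = -8 + i \sqrt{129} + 4 i \sqrt{87}$ ($X{\left(T,V \right)} = \left(-8 + 4 i \sqrt{87}\right) + \sqrt{-122 - 7} = \left(-8 + 4 i \sqrt{87}\right) + \sqrt{-129} = \left(-8 + 4 i \sqrt{87}\right) + i \sqrt{129} = -8 + i \sqrt{129} + 4 i \sqrt{87}$)
$M + X{\left(190,\left(-7\right) 7 \cdot 9 \right)} = 11082 + \left(-8 + i \sqrt{129} + 4 i \sqrt{87}\right) = 11074 + i \sqrt{129} + 4 i \sqrt{87}$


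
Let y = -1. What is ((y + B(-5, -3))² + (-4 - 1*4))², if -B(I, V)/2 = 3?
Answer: 1681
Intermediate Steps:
B(I, V) = -6 (B(I, V) = -2*3 = -6)
((y + B(-5, -3))² + (-4 - 1*4))² = ((-1 - 6)² + (-4 - 1*4))² = ((-7)² + (-4 - 4))² = (49 - 8)² = 41² = 1681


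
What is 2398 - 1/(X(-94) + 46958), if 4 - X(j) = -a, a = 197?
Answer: 113087281/47159 ≈ 2398.0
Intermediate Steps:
X(j) = 201 (X(j) = 4 - (-1)*197 = 4 - 1*(-197) = 4 + 197 = 201)
2398 - 1/(X(-94) + 46958) = 2398 - 1/(201 + 46958) = 2398 - 1/47159 = 113087281/47159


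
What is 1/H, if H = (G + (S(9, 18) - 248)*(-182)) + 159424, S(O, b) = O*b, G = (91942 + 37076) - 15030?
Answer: 1/289064 ≈ 3.4594e-6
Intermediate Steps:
G = 113988 (G = 129018 - 15030 = 113988)
H = 289064 (H = (113988 + (9*18 - 248)*(-182)) + 159424 = (113988 + (162 - 248)*(-182)) + 159424 = (113988 - 86*(-182)) + 159424 = (113988 + 15652) + 159424 = 129640 + 159424 = 289064)
1/H = 1/289064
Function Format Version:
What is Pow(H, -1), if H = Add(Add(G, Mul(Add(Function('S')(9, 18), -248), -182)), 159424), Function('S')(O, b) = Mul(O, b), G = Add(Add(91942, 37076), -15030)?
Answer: Rational(1, 289064) ≈ 3.4594e-6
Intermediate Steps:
G = 113988 (G = Add(129018, -15030) = 113988)
H = 289064 (H = Add(Add(113988, Mul(Add(Mul(9, 18), -248), -182)), 159424) = Add(Add(113988, Mul(Add(162, -248), -182)), 159424) = Add(Add(113988, Mul(-86, -182)), 159424) = Add(Add(113988, 15652), 159424) = Add(129640, 159424) = 289064)
Pow(H, -1) = Pow(289064, -1) = Rational(1, 289064)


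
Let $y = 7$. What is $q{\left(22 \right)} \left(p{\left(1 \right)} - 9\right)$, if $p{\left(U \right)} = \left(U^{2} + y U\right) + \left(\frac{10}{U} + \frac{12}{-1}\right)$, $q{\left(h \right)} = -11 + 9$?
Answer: $6$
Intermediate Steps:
$q{\left(h \right)} = -2$
$p{\left(U \right)} = -12 + U^{2} + 7 U + \frac{10}{U}$ ($p{\left(U \right)} = \left(U^{2} + 7 U\right) + \left(\frac{10}{U} + \frac{12}{-1}\right) = \left(U^{2} + 7 U\right) + \left(\frac{10}{U} + 12 \left(-1\right)\right) = \left(U^{2} + 7 U\right) - \left(12 - \frac{10}{U}\right) = -12 + U^{2} + 7 U + \frac{10}{U}$)
$q{\left(22 \right)} \left(p{\left(1 \right)} - 9\right) = - 2 \left(\left(-12 + 1^{2} + 7 \cdot 1 + \frac{10}{1}\right) - 9\right) = - 2 \left(\left(-12 + 1 + 7 + 10 \cdot 1\right) - 9\right) = - 2 \left(\left(-12 + 1 + 7 + 10\right) - 9\right) = - 2 \left(6 - 9\right) = \left(-2\right) \left(-3\right) = 6$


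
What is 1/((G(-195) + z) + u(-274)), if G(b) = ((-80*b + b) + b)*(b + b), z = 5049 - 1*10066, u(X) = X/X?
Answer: -1/5936916 ≈ -1.6844e-7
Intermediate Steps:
u(X) = 1
z = -5017 (z = 5049 - 10066 = -5017)
G(b) = -156*b**2 (G(b) = (-79*b + b)*(2*b) = (-78*b)*(2*b) = -156*b**2)
1/((G(-195) + z) + u(-274)) = 1/((-156*(-195)**2 - 5017) + 1) = 1/((-156*38025 - 5017) + 1) = 1/((-5931900 - 5017) + 1) = 1/(-5936917 + 1) = 1/(-5936916) = -1/5936916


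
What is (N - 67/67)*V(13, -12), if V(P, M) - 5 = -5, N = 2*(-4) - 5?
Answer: 0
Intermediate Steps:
N = -13 (N = -8 - 5 = -13)
V(P, M) = 0 (V(P, M) = 5 - 5 = 0)
(N - 67/67)*V(13, -12) = (-13 - 67/67)*0 = (-13 - 67*1/67)*0 = (-13 - 1)*0 = -14*0 = 0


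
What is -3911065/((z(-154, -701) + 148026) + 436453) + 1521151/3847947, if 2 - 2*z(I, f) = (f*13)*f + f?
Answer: 19018673630231/10040355756372 ≈ 1.8942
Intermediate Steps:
z(I, f) = 1 - 13*f**2/2 - f/2 (z(I, f) = 1 - ((f*13)*f + f)/2 = 1 - ((13*f)*f + f)/2 = 1 - (13*f**2 + f)/2 = 1 - (f + 13*f**2)/2 = 1 + (-13*f**2/2 - f/2) = 1 - 13*f**2/2 - f/2)
-3911065/((z(-154, -701) + 148026) + 436453) + 1521151/3847947 = -3911065/(((1 - 13/2*(-701)**2 - 1/2*(-701)) + 148026) + 436453) + 1521151/3847947 = -3911065/(((1 - 13/2*491401 + 701/2) + 148026) + 436453) + 1521151*(1/3847947) = -3911065/(((1 - 6388213/2 + 701/2) + 148026) + 436453) + 1521151/3847947 = -3911065/((-3193755 + 148026) + 436453) + 1521151/3847947 = -3911065/(-3045729 + 436453) + 1521151/3847947 = -3911065/(-2609276) + 1521151/3847947 = -3911065*(-1/2609276) + 1521151/3847947 = 3911065/2609276 + 1521151/3847947 = 19018673630231/10040355756372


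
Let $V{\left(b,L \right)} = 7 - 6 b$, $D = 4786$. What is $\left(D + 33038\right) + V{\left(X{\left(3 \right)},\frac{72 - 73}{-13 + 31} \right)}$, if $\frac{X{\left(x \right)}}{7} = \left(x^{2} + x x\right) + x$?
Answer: $36949$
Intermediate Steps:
$X{\left(x \right)} = 7 x + 14 x^{2}$ ($X{\left(x \right)} = 7 \left(\left(x^{2} + x x\right) + x\right) = 7 \left(\left(x^{2} + x^{2}\right) + x\right) = 7 \left(2 x^{2} + x\right) = 7 \left(x + 2 x^{2}\right) = 7 x + 14 x^{2}$)
$\left(D + 33038\right) + V{\left(X{\left(3 \right)},\frac{72 - 73}{-13 + 31} \right)} = \left(4786 + 33038\right) + \left(7 - 6 \cdot 7 \cdot 3 \left(1 + 2 \cdot 3\right)\right) = 37824 + \left(7 - 6 \cdot 7 \cdot 3 \left(1 + 6\right)\right) = 37824 + \left(7 - 6 \cdot 7 \cdot 3 \cdot 7\right) = 37824 + \left(7 - 882\right) = 37824 - 875 = 36949$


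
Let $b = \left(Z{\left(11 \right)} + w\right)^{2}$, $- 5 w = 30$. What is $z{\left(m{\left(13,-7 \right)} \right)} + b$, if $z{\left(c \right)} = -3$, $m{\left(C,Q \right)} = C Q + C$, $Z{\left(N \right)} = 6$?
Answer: $-3$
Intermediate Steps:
$m{\left(C,Q \right)} = C + C Q$
$w = -6$ ($w = \left(- \frac{1}{5}\right) 30 = -6$)
$b = 0$ ($b = \left(6 - 6\right)^{2} = 0^{2} = 0$)
$z{\left(m{\left(13,-7 \right)} \right)} + b = -3 + 0 = -3$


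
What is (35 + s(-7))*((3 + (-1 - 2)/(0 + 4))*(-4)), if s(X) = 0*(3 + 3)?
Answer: -315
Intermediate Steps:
s(X) = 0 (s(X) = 0*6 = 0)
(35 + s(-7))*((3 + (-1 - 2)/(0 + 4))*(-4)) = (35 + 0)*((3 + (-1 - 2)/(0 + 4))*(-4)) = 35*((3 - 3/4)*(-4)) = 35*((3 - 3*¼)*(-4)) = 35*((3 - ¾)*(-4)) = 35*((9/4)*(-4)) = 35*(-9) = -315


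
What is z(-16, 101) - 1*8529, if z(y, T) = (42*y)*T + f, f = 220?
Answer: -76181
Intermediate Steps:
z(y, T) = 220 + 42*T*y (z(y, T) = (42*y)*T + 220 = 42*T*y + 220 = 220 + 42*T*y)
z(-16, 101) - 1*8529 = (220 + 42*101*(-16)) - 1*8529 = (220 - 67872) - 8529 = -67652 - 8529 = -76181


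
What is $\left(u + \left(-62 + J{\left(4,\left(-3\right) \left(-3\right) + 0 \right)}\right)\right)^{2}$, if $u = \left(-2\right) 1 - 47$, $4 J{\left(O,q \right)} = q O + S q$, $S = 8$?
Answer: $7056$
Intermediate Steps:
$J{\left(O,q \right)} = 2 q + \frac{O q}{4}$ ($J{\left(O,q \right)} = \frac{q O + 8 q}{4} = \frac{O q + 8 q}{4} = \frac{8 q + O q}{4} = 2 q + \frac{O q}{4}$)
$u = -49$ ($u = -2 - 47 = -49$)
$\left(u + \left(-62 + J{\left(4,\left(-3\right) \left(-3\right) + 0 \right)}\right)\right)^{2} = \left(-49 - \left(62 - \frac{\left(\left(-3\right) \left(-3\right) + 0\right) \left(8 + 4\right)}{4}\right)\right)^{2} = \left(-49 - \left(62 - \frac{1}{4} \left(9 + 0\right) 12\right)\right)^{2} = \left(-49 - \left(62 - 27\right)\right)^{2} = \left(-49 + \left(-62 + 27\right)\right)^{2} = \left(-49 - 35\right)^{2} = \left(-84\right)^{2} = 7056$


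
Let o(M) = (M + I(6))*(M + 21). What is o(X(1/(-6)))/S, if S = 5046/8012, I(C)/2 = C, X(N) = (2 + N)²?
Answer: 971416943/1634904 ≈ 594.17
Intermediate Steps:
I(C) = 2*C
o(M) = (12 + M)*(21 + M) (o(M) = (M + 2*6)*(M + 21) = (M + 12)*(21 + M) = (12 + M)*(21 + M))
S = 2523/4006 (S = 5046*(1/8012) = 2523/4006 ≈ 0.62981)
o(X(1/(-6)))/S = (252 + ((2 + 1/(-6))²)² + 33*(2 + 1/(-6))²)/(2523/4006) = (252 + ((2 - ⅙)²)² + 33*(2 - ⅙)²)*(4006/2523) = (252 + ((11/6)²)² + 33*(11/6)²)*(4006/2523) = (252 + (121/36)² + 33*(121/36))*(4006/2523) = (252 + 14641/1296 + 1331/12)*(4006/2523) = (484981/1296)*(4006/2523) = 971416943/1634904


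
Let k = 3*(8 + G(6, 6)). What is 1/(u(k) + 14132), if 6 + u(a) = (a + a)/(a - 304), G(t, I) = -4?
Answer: 73/1031192 ≈ 7.0792e-5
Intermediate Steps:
k = 12 (k = 3*(8 - 4) = 3*4 = 12)
u(a) = -6 + 2*a/(-304 + a) (u(a) = -6 + (a + a)/(a - 304) = -6 + (2*a)/(-304 + a) = -6 + 2*a/(-304 + a))
1/(u(k) + 14132) = 1/(4*(456 - 1*12)/(-304 + 12) + 14132) = 1/(4*(456 - 12)/(-292) + 14132) = 1/(4*(-1/292)*444 + 14132) = 1/(-444/73 + 14132) = 1/(1031192/73) = 73/1031192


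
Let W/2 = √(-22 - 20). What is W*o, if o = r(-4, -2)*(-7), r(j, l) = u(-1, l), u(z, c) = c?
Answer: 28*I*√42 ≈ 181.46*I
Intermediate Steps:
r(j, l) = l
o = 14 (o = -2*(-7) = 14)
W = 2*I*√42 (W = 2*√(-22 - 20) = 2*√(-42) = 2*(I*√42) = 2*I*√42 ≈ 12.961*I)
W*o = (2*I*√42)*14 = 28*I*√42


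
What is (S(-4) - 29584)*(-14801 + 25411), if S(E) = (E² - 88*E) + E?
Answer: -310024200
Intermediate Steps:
S(E) = E² - 87*E
(S(-4) - 29584)*(-14801 + 25411) = (-4*(-87 - 4) - 29584)*(-14801 + 25411) = (-4*(-91) - 29584)*10610 = (364 - 29584)*10610 = -29220*10610 = -310024200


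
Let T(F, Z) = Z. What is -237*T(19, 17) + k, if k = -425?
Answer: -4454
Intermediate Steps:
-237*T(19, 17) + k = -237*17 - 425 = -4029 - 425 = -4454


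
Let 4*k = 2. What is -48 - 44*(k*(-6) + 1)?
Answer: 40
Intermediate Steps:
k = ½ (k = (¼)*2 = ½ ≈ 0.50000)
-48 - 44*(k*(-6) + 1) = -48 - 44*((½)*(-6) + 1) = -48 - 44*(-3 + 1) = -48 - 44*(-2) = -48 + 88 = 40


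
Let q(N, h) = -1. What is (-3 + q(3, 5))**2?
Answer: 16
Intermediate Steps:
(-3 + q(3, 5))**2 = (-3 - 1)**2 = (-4)**2 = 16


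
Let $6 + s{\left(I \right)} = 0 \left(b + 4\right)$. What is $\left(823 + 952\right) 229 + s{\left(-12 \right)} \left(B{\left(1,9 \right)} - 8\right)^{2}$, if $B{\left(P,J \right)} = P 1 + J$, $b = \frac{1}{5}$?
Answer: $406451$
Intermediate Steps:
$b = \frac{1}{5} \approx 0.2$
$s{\left(I \right)} = -6$ ($s{\left(I \right)} = -6 + 0 \left(\frac{1}{5} + 4\right) = -6 + 0 \cdot \frac{21}{5} = -6 + 0 = -6$)
$B{\left(P,J \right)} = J + P$ ($B{\left(P,J \right)} = P + J = J + P$)
$\left(823 + 952\right) 229 + s{\left(-12 \right)} \left(B{\left(1,9 \right)} - 8\right)^{2} = \left(823 + 952\right) 229 - 6 \left(\left(9 + 1\right) - 8\right)^{2} = 1775 \cdot 229 - 6 \left(10 - 8\right)^{2} = 406475 - 6 \cdot 2^{2} = 406475 - 24 = 406451$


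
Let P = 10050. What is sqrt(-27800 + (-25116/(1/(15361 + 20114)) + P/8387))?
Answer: 5*I*sqrt(2507031008495030)/8387 ≈ 29850.0*I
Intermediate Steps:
sqrt(-27800 + (-25116/(1/(15361 + 20114)) + P/8387)) = sqrt(-27800 + (-25116/(1/(15361 + 20114)) + 10050/8387)) = sqrt(-27800 + (-25116/(1/35475) + 10050*(1/8387))) = sqrt(-27800 + (-25116/1/35475 + 10050/8387)) = sqrt(-27800 + (-25116*35475 + 10050/8387)) = sqrt(-27800 + (-890990100 + 10050/8387)) = sqrt(-27800 - 7472733958650/8387) = sqrt(-7472967117250/8387) = 5*I*sqrt(2507031008495030)/8387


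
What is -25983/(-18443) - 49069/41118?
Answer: 163389427/758339274 ≈ 0.21546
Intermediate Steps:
-25983/(-18443) - 49069/41118 = -25983*(-1/18443) - 49069*1/41118 = 25983/18443 - 49069/41118 = 163389427/758339274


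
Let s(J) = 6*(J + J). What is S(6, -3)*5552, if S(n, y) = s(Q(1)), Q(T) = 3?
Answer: 199872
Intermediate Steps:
s(J) = 12*J (s(J) = 6*(2*J) = 12*J)
S(n, y) = 36 (S(n, y) = 12*3 = 36)
S(6, -3)*5552 = 36*5552 = 199872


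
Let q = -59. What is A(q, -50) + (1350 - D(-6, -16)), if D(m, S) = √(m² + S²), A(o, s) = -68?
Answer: 1282 - 2*√73 ≈ 1264.9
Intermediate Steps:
D(m, S) = √(S² + m²)
A(q, -50) + (1350 - D(-6, -16)) = -68 + (1350 - √((-16)² + (-6)²)) = -68 + (1350 - √(256 + 36)) = -68 + (1350 - √292) = -68 + (1350 - 2*√73) = 1282 - 2*√73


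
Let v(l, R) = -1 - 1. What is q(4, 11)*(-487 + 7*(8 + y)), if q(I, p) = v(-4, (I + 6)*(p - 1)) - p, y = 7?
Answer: 4966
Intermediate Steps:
v(l, R) = -2
q(I, p) = -2 - p
q(4, 11)*(-487 + 7*(8 + y)) = (-2 - 1*11)*(-487 + 7*(8 + 7)) = (-2 - 11)*(-487 + 7*15) = -13*(-487 + 105) = -13*(-382) = 4966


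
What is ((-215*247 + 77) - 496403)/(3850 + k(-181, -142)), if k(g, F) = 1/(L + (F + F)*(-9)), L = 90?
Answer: -1453794426/10187101 ≈ -142.71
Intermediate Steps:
k(g, F) = 1/(90 - 18*F) (k(g, F) = 1/(90 + (F + F)*(-9)) = 1/(90 + (2*F)*(-9)) = 1/(90 - 18*F))
((-215*247 + 77) - 496403)/(3850 + k(-181, -142)) = ((-215*247 + 77) - 496403)/(3850 - 1/(-90 + 18*(-142))) = ((-53105 + 77) - 496403)/(3850 - 1/(-90 - 2556)) = (-53028 - 496403)/(3850 - 1/(-2646)) = -549431/(3850 - 1*(-1/2646)) = -549431/(3850 + 1/2646) = -549431/10187101/2646 = -549431*2646/10187101 = -1453794426/10187101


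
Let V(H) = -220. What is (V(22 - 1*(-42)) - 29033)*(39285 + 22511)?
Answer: -1807718388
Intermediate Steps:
(V(22 - 1*(-42)) - 29033)*(39285 + 22511) = (-220 - 29033)*(39285 + 22511) = -29253*61796 = -1807718388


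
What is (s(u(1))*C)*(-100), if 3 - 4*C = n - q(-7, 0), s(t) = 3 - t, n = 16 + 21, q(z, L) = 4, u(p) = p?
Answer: 1500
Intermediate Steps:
n = 37
C = -15/2 (C = ¾ - (37 - 1*4)/4 = ¾ - (37 - 4)/4 = ¾ - ¼*33 = ¾ - 33/4 = -15/2 ≈ -7.5000)
(s(u(1))*C)*(-100) = ((3 - 1*1)*(-15/2))*(-100) = ((3 - 1)*(-15/2))*(-100) = (2*(-15/2))*(-100) = -15*(-100) = 1500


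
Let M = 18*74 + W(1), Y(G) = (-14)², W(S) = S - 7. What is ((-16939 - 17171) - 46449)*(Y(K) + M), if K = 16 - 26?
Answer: -122610798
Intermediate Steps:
W(S) = -7 + S
K = -10
Y(G) = 196
M = 1326 (M = 18*74 + (-7 + 1) = 1332 - 6 = 1326)
((-16939 - 17171) - 46449)*(Y(K) + M) = ((-16939 - 17171) - 46449)*(196 + 1326) = (-34110 - 46449)*1522 = -80559*1522 = -122610798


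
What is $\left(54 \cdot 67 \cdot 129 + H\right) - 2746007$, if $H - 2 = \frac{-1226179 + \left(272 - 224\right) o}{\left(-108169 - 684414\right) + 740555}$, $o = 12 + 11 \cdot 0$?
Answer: $- \frac{118585310321}{52028} \approx -2.2793 \cdot 10^{6}$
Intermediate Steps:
$o = 12$ ($o = 12 + 0 = 12$)
$H = \frac{1329659}{52028}$ ($H = 2 + \frac{-1226179 + \left(272 - 224\right) 12}{\left(-108169 - 684414\right) + 740555} = 2 + \frac{-1226179 + 48 \cdot 12}{-792583 + 740555} = 2 + \frac{-1226179 + 576}{-52028} = 2 - - \frac{1225603}{52028} = 2 + \frac{1225603}{52028} = \frac{1329659}{52028} \approx 25.557$)
$\left(54 \cdot 67 \cdot 129 + H\right) - 2746007 = \left(54 \cdot 67 \cdot 129 + \frac{1329659}{52028}\right) - 2746007 = \left(3618 \cdot 129 + \frac{1329659}{52028}\right) - 2746007 = \left(466722 + \frac{1329659}{52028}\right) - 2746007 = \frac{24283941875}{52028} - 2746007 = - \frac{118585310321}{52028}$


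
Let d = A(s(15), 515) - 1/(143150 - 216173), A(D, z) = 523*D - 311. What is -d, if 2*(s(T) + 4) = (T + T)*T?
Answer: -8417507257/73023 ≈ -1.1527e+5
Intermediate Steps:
s(T) = -4 + T² (s(T) = -4 + ((T + T)*T)/2 = -4 + ((2*T)*T)/2 = -4 + (2*T²)/2 = -4 + T²)
A(D, z) = -311 + 523*D
d = 8417507257/73023 (d = (-311 + 523*(-4 + 15²)) - 1/(143150 - 216173) = (-311 + 523*(-4 + 225)) - 1/(-73023) = (-311 + 523*221) - 1*(-1/73023) = (-311 + 115583) + 1/73023 = 115272 + 1/73023 = 8417507257/73023 ≈ 1.1527e+5)
-d = -1*8417507257/73023 = -8417507257/73023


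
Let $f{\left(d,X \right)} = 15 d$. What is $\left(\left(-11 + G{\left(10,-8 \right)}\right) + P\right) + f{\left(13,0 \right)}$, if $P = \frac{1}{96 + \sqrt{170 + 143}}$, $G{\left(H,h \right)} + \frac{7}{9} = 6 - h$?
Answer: $\frac{15803689}{80127} - \frac{\sqrt{313}}{8903} \approx 197.23$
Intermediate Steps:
$G{\left(H,h \right)} = \frac{47}{9} - h$ ($G{\left(H,h \right)} = - \frac{7}{9} - \left(-6 + h\right) = \frac{47}{9} - h$)
$P = \frac{1}{96 + \sqrt{313}} \approx 0.0087957$
$\left(\left(-11 + G{\left(10,-8 \right)}\right) + P\right) + f{\left(13,0 \right)} = \left(\left(-11 + \left(\frac{47}{9} - -8\right)\right) + \left(\frac{96}{8903} - \frac{\sqrt{313}}{8903}\right)\right) + 15 \cdot 13 = \left(\left(-11 + \left(\frac{47}{9} + 8\right)\right) + \left(\frac{96}{8903} - \frac{\sqrt{313}}{8903}\right)\right) + 195 = \left(\left(-11 + \frac{119}{9}\right) + \left(\frac{96}{8903} - \frac{\sqrt{313}}{8903}\right)\right) + 195 = \left(\frac{20}{9} + \left(\frac{96}{8903} - \frac{\sqrt{313}}{8903}\right)\right) + 195 = \left(\frac{178924}{80127} - \frac{\sqrt{313}}{8903}\right) + 195 = \frac{15803689}{80127} - \frac{\sqrt{313}}{8903}$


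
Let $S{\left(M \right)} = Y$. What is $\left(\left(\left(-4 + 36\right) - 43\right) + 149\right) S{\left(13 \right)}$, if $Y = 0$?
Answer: $0$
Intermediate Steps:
$S{\left(M \right)} = 0$
$\left(\left(\left(-4 + 36\right) - 43\right) + 149\right) S{\left(13 \right)} = \left(\left(\left(-4 + 36\right) - 43\right) + 149\right) 0 = \left(\left(32 - 43\right) + 149\right) 0 = \left(-11 + 149\right) 0 = 138 \cdot 0 = 0$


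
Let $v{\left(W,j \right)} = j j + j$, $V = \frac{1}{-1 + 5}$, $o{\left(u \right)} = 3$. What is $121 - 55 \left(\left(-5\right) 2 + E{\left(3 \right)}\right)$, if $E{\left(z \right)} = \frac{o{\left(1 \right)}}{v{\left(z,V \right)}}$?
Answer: $143$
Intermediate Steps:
$V = \frac{1}{4} \approx 0.25$
$v{\left(W,j \right)} = j + j^{2}$ ($v{\left(W,j \right)} = j^{2} + j = j + j^{2}$)
$E{\left(z \right)} = \frac{48}{5}$ ($E{\left(z \right)} = \frac{3}{\frac{1}{4} \left(1 + \frac{1}{4}\right)} = \frac{3}{\frac{1}{4} \cdot \frac{5}{4}} = \frac{3}{\frac{5}{16}} = 3 \cdot \frac{16}{5} = \frac{48}{5}$)
$121 - 55 \left(\left(-5\right) 2 + E{\left(3 \right)}\right) = 121 - 55 \left(\left(-5\right) 2 + \frac{48}{5}\right) = 121 - 55 \left(-10 + \frac{48}{5}\right) = 121 - -22 = 121 + 22 = 143$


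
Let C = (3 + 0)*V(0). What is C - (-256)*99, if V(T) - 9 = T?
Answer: 25371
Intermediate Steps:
V(T) = 9 + T
C = 27 (C = (3 + 0)*(9 + 0) = 3*9 = 27)
C - (-256)*99 = 27 - (-256)*99 = 27 - 256*(-99) = 27 + 25344 = 25371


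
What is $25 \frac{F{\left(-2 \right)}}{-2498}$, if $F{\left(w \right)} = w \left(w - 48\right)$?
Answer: $- \frac{1250}{1249} \approx -1.0008$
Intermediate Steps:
$F{\left(w \right)} = w \left(-48 + w\right)$
$25 \frac{F{\left(-2 \right)}}{-2498} = 25 \frac{\left(-2\right) \left(-48 - 2\right)}{-2498} = 25 \left(-2\right) \left(-50\right) \left(- \frac{1}{2498}\right) = 25 \cdot 100 \left(- \frac{1}{2498}\right) = 25 \left(- \frac{50}{1249}\right) = - \frac{1250}{1249}$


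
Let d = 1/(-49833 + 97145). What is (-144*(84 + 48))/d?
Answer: -899306496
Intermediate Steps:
d = 1/47312 ≈ 2.1136e-5
(-144*(84 + 48))/d = (-144*(84 + 48))/(1/47312) = -144*132*47312 = -19008*47312 = -899306496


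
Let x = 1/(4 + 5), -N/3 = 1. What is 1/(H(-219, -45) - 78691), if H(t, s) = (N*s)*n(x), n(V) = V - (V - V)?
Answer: -1/78676 ≈ -1.2710e-5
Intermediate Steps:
N = -3 (N = -3*1 = -3)
x = 1/9 ≈ 0.11111
n(V) = V (n(V) = V - 1*0 = V + 0 = V)
H(t, s) = -s/3 (H(t, s) = -3*s*(1/9) = -s/3)
1/(H(-219, -45) - 78691) = 1/(-1/3*(-45) - 78691) = 1/(15 - 78691) = 1/(-78676) = -1/78676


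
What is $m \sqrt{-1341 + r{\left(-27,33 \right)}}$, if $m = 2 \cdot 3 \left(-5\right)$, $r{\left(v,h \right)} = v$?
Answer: $- 180 i \sqrt{38} \approx - 1109.6 i$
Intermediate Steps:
$m = -30$ ($m = 6 \left(-5\right) = -30$)
$m \sqrt{-1341 + r{\left(-27,33 \right)}} = - 30 \sqrt{-1341 - 27} = - 30 \sqrt{-1368} = - 30 \cdot 6 i \sqrt{38} = - 180 i \sqrt{38}$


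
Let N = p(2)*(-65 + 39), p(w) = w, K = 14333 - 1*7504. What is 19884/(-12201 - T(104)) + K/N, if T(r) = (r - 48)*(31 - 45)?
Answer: -79000661/593684 ≈ -133.07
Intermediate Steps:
K = 6829 (K = 14333 - 7504 = 6829)
T(r) = 672 - 14*r (T(r) = (-48 + r)*(-14) = 672 - 14*r)
N = -52 (N = 2*(-65 + 39) = 2*(-26) = -52)
19884/(-12201 - T(104)) + K/N = 19884/(-12201 - (672 - 14*104)) + 6829/(-52) = 19884/(-12201 - (672 - 1456)) + 6829*(-1/52) = 19884/(-12201 - 1*(-784)) - 6829/52 = 19884/(-12201 + 784) - 6829/52 = 19884/(-11417) - 6829/52 = 19884*(-1/11417) - 6829/52 = -19884/11417 - 6829/52 = -79000661/593684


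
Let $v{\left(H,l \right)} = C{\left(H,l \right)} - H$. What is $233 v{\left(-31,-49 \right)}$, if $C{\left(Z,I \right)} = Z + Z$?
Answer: $-7223$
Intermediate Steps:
$C{\left(Z,I \right)} = 2 Z$
$v{\left(H,l \right)} = H$ ($v{\left(H,l \right)} = 2 H - H = H$)
$233 v{\left(-31,-49 \right)} = 233 \left(-31\right) = -7223$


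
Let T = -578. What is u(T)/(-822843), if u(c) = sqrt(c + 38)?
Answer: -2*I*sqrt(15)/274281 ≈ -2.8241e-5*I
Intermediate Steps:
u(c) = sqrt(38 + c)
u(T)/(-822843) = sqrt(38 - 578)/(-822843) = sqrt(-540)*(-1/822843) = (6*I*sqrt(15))*(-1/822843) = -2*I*sqrt(15)/274281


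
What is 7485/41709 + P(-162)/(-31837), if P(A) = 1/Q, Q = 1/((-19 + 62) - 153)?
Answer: 80962645/442629811 ≈ 0.18291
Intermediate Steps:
Q = -1/110 (Q = 1/(43 - 153) = 1/(-110) = -1/110 ≈ -0.0090909)
P(A) = -110 (P(A) = 1/(-1/110) = -110)
7485/41709 + P(-162)/(-31837) = 7485/41709 - 110/(-31837) = 7485*(1/41709) - 110*(-1/31837) = 2495/13903 + 110/31837 = 80962645/442629811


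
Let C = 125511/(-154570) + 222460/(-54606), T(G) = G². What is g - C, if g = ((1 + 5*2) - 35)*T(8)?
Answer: -6461645506627/4220224710 ≈ -1531.1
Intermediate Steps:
g = -1536 (g = ((1 + 5*2) - 35)*8² = ((1 + 10) - 35)*64 = (11 - 35)*64 = -24*64 = -1536)
C = -20619647933/4220224710 (C = 125511*(-1/154570) + 222460*(-1/54606) = -125511/154570 - 111230/27303 = -20619647933/4220224710 ≈ -4.8859)
g - C = -1536 - 1*(-20619647933/4220224710) = -1536 + 20619647933/4220224710 = -6461645506627/4220224710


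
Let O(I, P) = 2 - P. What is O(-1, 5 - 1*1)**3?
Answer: -8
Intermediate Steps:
O(-1, 5 - 1*1)**3 = (2 - (5 - 1*1))**3 = (2 - (5 - 1))**3 = (2 - 1*4)**3 = (2 - 4)**3 = (-2)**3 = -8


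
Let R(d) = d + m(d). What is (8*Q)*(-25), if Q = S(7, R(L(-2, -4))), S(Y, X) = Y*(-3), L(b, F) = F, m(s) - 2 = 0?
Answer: 4200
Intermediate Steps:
m(s) = 2 (m(s) = 2 + 0 = 2)
R(d) = 2 + d (R(d) = d + 2 = 2 + d)
S(Y, X) = -3*Y
Q = -21 (Q = -3*7 = -21)
(8*Q)*(-25) = (8*(-21))*(-25) = -168*(-25) = 4200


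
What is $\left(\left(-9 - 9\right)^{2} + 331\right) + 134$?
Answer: $789$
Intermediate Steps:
$\left(\left(-9 - 9\right)^{2} + 331\right) + 134 = \left(\left(-18\right)^{2} + 331\right) + 134 = \left(324 + 331\right) + 134 = 655 + 134 = 789$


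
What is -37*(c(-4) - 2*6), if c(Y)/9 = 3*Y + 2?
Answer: 3774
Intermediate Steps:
c(Y) = 18 + 27*Y (c(Y) = 9*(3*Y + 2) = 9*(2 + 3*Y) = 18 + 27*Y)
-37*(c(-4) - 2*6) = -37*((18 + 27*(-4)) - 2*6) = -37*((18 - 108) - 12) = -37*(-90 - 12) = -37*(-102) = 3774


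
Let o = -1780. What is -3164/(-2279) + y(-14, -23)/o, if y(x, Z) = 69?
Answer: 5474669/4056620 ≈ 1.3496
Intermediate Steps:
-3164/(-2279) + y(-14, -23)/o = -3164/(-2279) + 69/(-1780) = -3164*(-1/2279) + 69*(-1/1780) = 3164/2279 - 69/1780 = 5474669/4056620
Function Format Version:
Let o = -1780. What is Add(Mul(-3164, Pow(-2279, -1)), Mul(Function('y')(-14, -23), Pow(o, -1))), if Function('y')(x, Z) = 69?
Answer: Rational(5474669, 4056620) ≈ 1.3496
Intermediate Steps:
Add(Mul(-3164, Pow(-2279, -1)), Mul(Function('y')(-14, -23), Pow(o, -1))) = Add(Mul(-3164, Pow(-2279, -1)), Mul(69, Pow(-1780, -1))) = Add(Mul(-3164, Rational(-1, 2279)), Mul(69, Rational(-1, 1780))) = Add(Rational(3164, 2279), Rational(-69, 1780)) = Rational(5474669, 4056620)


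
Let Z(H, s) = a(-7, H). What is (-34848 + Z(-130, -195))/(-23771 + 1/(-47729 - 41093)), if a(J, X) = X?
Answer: 3106815916/2111387763 ≈ 1.4715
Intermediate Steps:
Z(H, s) = H
(-34848 + Z(-130, -195))/(-23771 + 1/(-47729 - 41093)) = (-34848 - 130)/(-23771 + 1/(-47729 - 41093)) = -34978/(-23771 + 1/(-88822)) = -34978/(-23771 - 1/88822) = -34978/(-2111387763/88822) = -34978*(-88822/2111387763) = 3106815916/2111387763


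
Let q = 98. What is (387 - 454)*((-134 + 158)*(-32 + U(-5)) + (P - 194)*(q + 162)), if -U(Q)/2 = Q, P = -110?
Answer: 5331056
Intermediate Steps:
U(Q) = -2*Q
(387 - 454)*((-134 + 158)*(-32 + U(-5)) + (P - 194)*(q + 162)) = (387 - 454)*((-134 + 158)*(-32 - 2*(-5)) + (-110 - 194)*(98 + 162)) = -67*(24*(-32 + 10) - 304*260) = -67*(24*(-22) - 79040) = -67*(-528 - 79040) = -67*(-79568) = 5331056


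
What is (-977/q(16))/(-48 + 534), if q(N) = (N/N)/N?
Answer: -7816/243 ≈ -32.165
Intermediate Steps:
q(N) = 1/N
(-977/q(16))/(-48 + 534) = (-977/(1/16))/(-48 + 534) = (-977/1/16)/486 = (-977*16)/486 = (1/486)*(-15632) = -7816/243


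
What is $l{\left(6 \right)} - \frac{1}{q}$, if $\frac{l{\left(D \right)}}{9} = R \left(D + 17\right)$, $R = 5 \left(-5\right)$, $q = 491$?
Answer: $- \frac{2540926}{491} \approx -5175.0$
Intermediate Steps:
$R = -25$
$l{\left(D \right)} = -3825 - 225 D$ ($l{\left(D \right)} = 9 \left(- 25 \left(D + 17\right)\right) = 9 \left(- 25 \left(17 + D\right)\right) = 9 \left(-425 - 25 D\right) = -3825 - 225 D$)
$l{\left(6 \right)} - \frac{1}{q} = \left(-3825 - 1350\right) - \frac{1}{491} = -5175 - \frac{1}{491} = - \frac{2540926}{491}$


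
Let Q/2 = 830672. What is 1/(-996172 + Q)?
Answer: 1/665172 ≈ 1.5034e-6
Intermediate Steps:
Q = 1661344 (Q = 2*830672 = 1661344)
1/(-996172 + Q) = 1/(-996172 + 1661344) = 1/665172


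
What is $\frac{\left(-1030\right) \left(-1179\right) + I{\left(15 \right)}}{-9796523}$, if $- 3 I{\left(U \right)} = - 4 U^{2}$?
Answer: $- \frac{1214670}{9796523} \approx -0.12399$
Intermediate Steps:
$I{\left(U \right)} = \frac{4 U^{2}}{3}$ ($I{\left(U \right)} = - \frac{\left(-4\right) U^{2}}{3} = \frac{4 U^{2}}{3}$)
$\frac{\left(-1030\right) \left(-1179\right) + I{\left(15 \right)}}{-9796523} = \frac{\left(-1030\right) \left(-1179\right) + \frac{4 \cdot 15^{2}}{3}}{-9796523} = \left(1214370 + \frac{4}{3} \cdot 225\right) \left(- \frac{1}{9796523}\right) = \left(1214370 + 300\right) \left(- \frac{1}{9796523}\right) = 1214670 \left(- \frac{1}{9796523}\right) = - \frac{1214670}{9796523}$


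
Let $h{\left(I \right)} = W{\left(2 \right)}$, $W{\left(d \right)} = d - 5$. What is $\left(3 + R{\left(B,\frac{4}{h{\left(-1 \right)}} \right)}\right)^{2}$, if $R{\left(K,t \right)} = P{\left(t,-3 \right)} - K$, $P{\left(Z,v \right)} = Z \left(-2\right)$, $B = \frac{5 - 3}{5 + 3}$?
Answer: $\frac{4225}{144} \approx 29.34$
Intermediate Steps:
$B = \frac{1}{4}$ ($B = \frac{2}{8} = 2 \cdot \frac{1}{8} = \frac{1}{4} \approx 0.25$)
$W{\left(d \right)} = -5 + d$
$P{\left(Z,v \right)} = - 2 Z$
$h{\left(I \right)} = -3$ ($h{\left(I \right)} = -5 + 2 = -3$)
$R{\left(K,t \right)} = - K - 2 t$ ($R{\left(K,t \right)} = - 2 t - K = - K - 2 t$)
$\left(3 + R{\left(B,\frac{4}{h{\left(-1 \right)}} \right)}\right)^{2} = \left(3 - \left(\frac{1}{4} + 2 \frac{4}{-3}\right)\right)^{2} = \left(3 - \left(\frac{1}{4} + 2 \cdot 4 \left(- \frac{1}{3}\right)\right)\right)^{2} = \left(3 - - \frac{29}{12}\right)^{2} = \left(3 + \left(- \frac{1}{4} + \frac{8}{3}\right)\right)^{2} = \left(3 + \frac{29}{12}\right)^{2} = \left(\frac{65}{12}\right)^{2} = \frac{4225}{144}$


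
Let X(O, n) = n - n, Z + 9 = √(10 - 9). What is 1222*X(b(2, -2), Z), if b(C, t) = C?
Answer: 0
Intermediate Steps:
Z = -8 (Z = -9 + √(10 - 9) = -9 + √1 = -9 + 1 = -8)
X(O, n) = 0
1222*X(b(2, -2), Z) = 1222*0 = 0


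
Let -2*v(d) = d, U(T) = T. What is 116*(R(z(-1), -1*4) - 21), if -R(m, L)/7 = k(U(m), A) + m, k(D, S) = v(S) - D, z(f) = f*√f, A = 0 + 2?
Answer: -1624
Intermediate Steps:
A = 2
v(d) = -d/2
z(f) = f^(3/2)
k(D, S) = -D - S/2 (k(D, S) = -S/2 - D = -D - S/2)
R(m, L) = 7 (R(m, L) = -7*((-m - ½*2) + m) = -7*((-m - 1) + m) = -7*((-1 - m) + m) = -7*(-1) = 7)
116*(R(z(-1), -1*4) - 21) = 116*(7 - 21) = 116*(-14) = -1624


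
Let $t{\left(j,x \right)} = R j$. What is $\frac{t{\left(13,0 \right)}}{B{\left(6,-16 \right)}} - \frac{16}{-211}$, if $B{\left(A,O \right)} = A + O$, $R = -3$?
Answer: $\frac{8389}{2110} \approx 3.9758$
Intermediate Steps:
$t{\left(j,x \right)} = - 3 j$
$\frac{t{\left(13,0 \right)}}{B{\left(6,-16 \right)}} - \frac{16}{-211} = \frac{\left(-3\right) 13}{6 - 16} - \frac{16}{-211} = - \frac{39}{-10} - - \frac{16}{211} = \left(-39\right) \left(- \frac{1}{10}\right) + \frac{16}{211} = \frac{39}{10} + \frac{16}{211} = \frac{8389}{2110}$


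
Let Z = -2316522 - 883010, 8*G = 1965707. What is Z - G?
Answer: -27561963/8 ≈ -3.4452e+6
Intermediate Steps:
G = 1965707/8 (G = (⅛)*1965707 = 1965707/8 ≈ 2.4571e+5)
Z = -3199532
Z - G = -3199532 - 1*1965707/8 = -3199532 - 1965707/8 = -27561963/8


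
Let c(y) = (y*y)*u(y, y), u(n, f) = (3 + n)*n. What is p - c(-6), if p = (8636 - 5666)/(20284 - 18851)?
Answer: -925614/1433 ≈ -645.93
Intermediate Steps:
u(n, f) = n*(3 + n)
p = 2970/1433 ≈ 2.0726
c(y) = y³*(3 + y) (c(y) = (y*y)*(y*(3 + y)) = y²*(y*(3 + y)) = y³*(3 + y))
p - c(-6) = 2970/1433 - (-6)³*(3 - 6) = 2970/1433 - (-216)*(-3) = 2970/1433 - 1*648 = 2970/1433 - 648 = -925614/1433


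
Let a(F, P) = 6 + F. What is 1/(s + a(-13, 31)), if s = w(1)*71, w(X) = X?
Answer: 1/64 ≈ 0.015625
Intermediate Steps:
s = 71 (s = 1*71 = 71)
1/(s + a(-13, 31)) = 1/(71 + (6 - 13)) = 1/(71 - 7) = 1/64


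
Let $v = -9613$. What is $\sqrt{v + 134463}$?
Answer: $5 \sqrt{4994} \approx 353.34$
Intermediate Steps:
$\sqrt{v + 134463} = \sqrt{-9613 + 134463} = \sqrt{124850} = 5 \sqrt{4994}$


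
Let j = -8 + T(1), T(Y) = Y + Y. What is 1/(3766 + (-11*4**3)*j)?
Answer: 1/7990 ≈ 0.00012516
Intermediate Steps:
T(Y) = 2*Y
j = -6 (j = -8 + 2*1 = -8 + 2 = -6)
1/(3766 + (-11*4**3)*j) = 1/(3766 - 11*4**3*(-6)) = 1/(3766 - 11*64*(-6)) = 1/(3766 - 704*(-6)) = 1/(3766 + 4224) = 1/7990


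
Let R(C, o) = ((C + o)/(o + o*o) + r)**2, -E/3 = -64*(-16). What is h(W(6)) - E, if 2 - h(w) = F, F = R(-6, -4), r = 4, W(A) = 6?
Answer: 110303/36 ≈ 3064.0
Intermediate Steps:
E = -3072 (E = -(-192)*(-16) = -3*1024 = -3072)
R(C, o) = (4 + (C + o)/(o + o**2))**2 (R(C, o) = ((C + o)/(o + o*o) + 4)**2 = ((C + o)/(o + o**2) + 4)**2 = (4 + (C + o)/(o + o**2))**2)
F = 361/36 (F = (-6 + 4*(-4)**2 + 5*(-4))**2/((-4)**2*(1 - 4)**2) = (1/16)*(-6 + 4*16 - 20)**2/(-3)**2 = (1/16)*(1/9)*(-6 + 64 - 20)**2 = (1/16)*(1/9)*38**2 = (1/16)*(1/9)*1444 = 361/36 ≈ 10.028)
h(w) = -289/36 (h(w) = 2 - 1*361/36 = 2 - 361/36 = -289/36)
h(W(6)) - E = -289/36 - 1*(-3072) = -289/36 + 3072 = 110303/36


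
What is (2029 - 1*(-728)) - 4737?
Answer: -1980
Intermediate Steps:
(2029 - 1*(-728)) - 4737 = (2029 + 728) - 4737 = 2757 - 4737 = -1980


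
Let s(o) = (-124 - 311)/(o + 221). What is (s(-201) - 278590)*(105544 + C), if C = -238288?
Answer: 36984038142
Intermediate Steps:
s(o) = -435/(221 + o)
(s(-201) - 278590)*(105544 + C) = (-435/(221 - 201) - 278590)*(105544 - 238288) = (-435/20 - 278590)*(-132744) = (-435*1/20 - 278590)*(-132744) = (-87/4 - 278590)*(-132744) = -1114447/4*(-132744) = 36984038142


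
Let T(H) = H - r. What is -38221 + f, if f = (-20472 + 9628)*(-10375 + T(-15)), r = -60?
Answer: 111980299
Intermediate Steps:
T(H) = 60 + H (T(H) = H - 1*(-60) = H + 60 = 60 + H)
f = 112018520 (f = (-20472 + 9628)*(-10375 + (60 - 15)) = -10844*(-10375 + 45) = -10844*(-10330) = 112018520)
-38221 + f = -38221 + 112018520 = 111980299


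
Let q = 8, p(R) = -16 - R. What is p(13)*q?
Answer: -232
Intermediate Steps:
p(13)*q = (-16 - 1*13)*8 = (-16 - 13)*8 = -29*8 = -232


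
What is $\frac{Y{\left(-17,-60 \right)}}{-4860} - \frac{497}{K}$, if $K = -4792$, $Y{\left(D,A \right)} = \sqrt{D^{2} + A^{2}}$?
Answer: $\frac{497}{4792} - \frac{\sqrt{3889}}{4860} \approx 0.090883$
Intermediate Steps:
$Y{\left(D,A \right)} = \sqrt{A^{2} + D^{2}}$
$\frac{Y{\left(-17,-60 \right)}}{-4860} - \frac{497}{K} = \frac{\sqrt{\left(-60\right)^{2} + \left(-17\right)^{2}}}{-4860} - \frac{497}{-4792} = \sqrt{3600 + 289} \left(- \frac{1}{4860}\right) - - \frac{497}{4792} = \sqrt{3889} \left(- \frac{1}{4860}\right) + \frac{497}{4792} = - \frac{\sqrt{3889}}{4860} + \frac{497}{4792} = \frac{497}{4792} - \frac{\sqrt{3889}}{4860}$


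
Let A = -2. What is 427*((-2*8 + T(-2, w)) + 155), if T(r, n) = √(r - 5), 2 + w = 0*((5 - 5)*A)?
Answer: 59353 + 427*I*√7 ≈ 59353.0 + 1129.7*I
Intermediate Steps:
w = -2 (w = -2 + 0*((5 - 5)*(-2)) = -2 + 0*(0*(-2)) = -2 + 0*0 = -2 + 0 = -2)
T(r, n) = √(-5 + r)
427*((-2*8 + T(-2, w)) + 155) = 427*((-2*8 + √(-5 - 2)) + 155) = 427*((-16 + √(-7)) + 155) = 427*((-16 + I*√7) + 155) = 427*(139 + I*√7) = 59353 + 427*I*√7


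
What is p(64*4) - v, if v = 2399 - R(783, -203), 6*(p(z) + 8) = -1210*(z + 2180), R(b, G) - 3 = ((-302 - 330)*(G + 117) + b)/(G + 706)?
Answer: -248257857/503 ≈ -4.9355e+5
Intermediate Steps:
R(b, G) = 3 + (-73944 + b - 632*G)/(706 + G) (R(b, G) = 3 + ((-302 - 330)*(G + 117) + b)/(G + 706) = 3 + (-632*(117 + G) + b)/(706 + G) = 3 + ((-73944 - 632*G) + b)/(706 + G) = 3 + (-73944 + b - 632*G)/(706 + G))
p(z) = -1318924/3 - 605*z/3 (p(z) = -8 + (-1210*(z + 2180))/6 = -8 + (-1210*(2180 + z))/6 = -8 + (-2637800 - 1210*z)/6 = -8 + (-1318900/3 - 605*z/3) = -1318924/3 - 605*z/3)
v = 1150053/503 (v = 2399 - (-71826 + 783 - 629*(-203))/(706 - 203) = 2399 - (-71826 + 783 + 127687)/503 = 2399 - 56644/503 = 1150053/503 ≈ 2286.4)
p(64*4) - v = (-1318924/3 - 38720*4/3) - 1*1150053/503 = (-1318924/3 - 605/3*256) - 1150053/503 = (-1318924/3 - 154880/3) - 1150053/503 = -491268 - 1150053/503 = -248257857/503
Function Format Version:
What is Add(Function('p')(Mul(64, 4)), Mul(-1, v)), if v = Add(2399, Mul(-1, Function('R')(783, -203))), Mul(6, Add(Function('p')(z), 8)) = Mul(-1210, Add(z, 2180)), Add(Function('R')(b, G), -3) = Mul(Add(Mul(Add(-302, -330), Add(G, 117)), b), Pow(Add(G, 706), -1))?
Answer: Rational(-248257857, 503) ≈ -4.9355e+5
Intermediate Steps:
Function('R')(b, G) = Add(3, Mul(Pow(Add(706, G), -1), Add(-73944, b, Mul(-632, G)))) (Function('R')(b, G) = Add(3, Mul(Add(Mul(Add(-302, -330), Add(G, 117)), b), Pow(Add(G, 706), -1))) = Add(3, Mul(Add(Mul(-632, Add(117, G)), b), Pow(Add(706, G), -1))) = Add(3, Mul(Add(Add(-73944, Mul(-632, G)), b), Pow(Add(706, G), -1))) = Add(3, Mul(Add(-73944, b, Mul(-632, G)), Pow(Add(706, G), -1))) = Add(3, Mul(Pow(Add(706, G), -1), Add(-73944, b, Mul(-632, G)))))
Function('p')(z) = Add(Rational(-1318924, 3), Mul(Rational(-605, 3), z)) (Function('p')(z) = Add(-8, Mul(Rational(1, 6), Mul(-1210, Add(z, 2180)))) = Add(-8, Mul(Rational(1, 6), Mul(-1210, Add(2180, z)))) = Add(-8, Mul(Rational(1, 6), Add(-2637800, Mul(-1210, z)))) = Add(-8, Add(Rational(-1318900, 3), Mul(Rational(-605, 3), z))) = Add(Rational(-1318924, 3), Mul(Rational(-605, 3), z)))
v = Rational(1150053, 503) (v = Add(2399, Mul(-1, Mul(Pow(Add(706, -203), -1), Add(-71826, 783, Mul(-629, -203))))) = Add(2399, Mul(-1, Mul(Pow(503, -1), Add(-71826, 783, 127687)))) = Add(2399, Mul(-1, Mul(Rational(1, 503), 56644))) = Add(2399, Mul(-1, Rational(56644, 503))) = Add(2399, Rational(-56644, 503)) = Rational(1150053, 503) ≈ 2286.4)
Add(Function('p')(Mul(64, 4)), Mul(-1, v)) = Add(Add(Rational(-1318924, 3), Mul(Rational(-605, 3), Mul(64, 4))), Mul(-1, Rational(1150053, 503))) = Add(Add(Rational(-1318924, 3), Mul(Rational(-605, 3), 256)), Rational(-1150053, 503)) = Add(Add(Rational(-1318924, 3), Rational(-154880, 3)), Rational(-1150053, 503)) = Add(-491268, Rational(-1150053, 503)) = Rational(-248257857, 503)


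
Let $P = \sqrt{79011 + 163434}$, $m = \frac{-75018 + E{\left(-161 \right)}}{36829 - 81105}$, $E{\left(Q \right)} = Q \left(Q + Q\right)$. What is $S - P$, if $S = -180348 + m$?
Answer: $- \frac{1996266218}{11069} - \sqrt{242445} \approx -1.8084 \cdot 10^{5}$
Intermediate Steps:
$E{\left(Q \right)} = 2 Q^{2}$ ($E{\left(Q \right)} = Q 2 Q = 2 Q^{2}$)
$m = \frac{5794}{11069}$ ($m = \frac{-75018 + 2 \left(-161\right)^{2}}{36829 - 81105} = \frac{-75018 + 2 \cdot 25921}{-44276} = \left(-75018 + 51842\right) \left(- \frac{1}{44276}\right) = \left(-23176\right) \left(- \frac{1}{44276}\right) = \frac{5794}{11069} \approx 0.52344$)
$P = \sqrt{242445} \approx 492.39$
$S = - \frac{1996266218}{11069}$ ($S = -180348 + \frac{5794}{11069} = - \frac{1996266218}{11069} \approx -1.8035 \cdot 10^{5}$)
$S - P = - \frac{1996266218}{11069} - \sqrt{242445}$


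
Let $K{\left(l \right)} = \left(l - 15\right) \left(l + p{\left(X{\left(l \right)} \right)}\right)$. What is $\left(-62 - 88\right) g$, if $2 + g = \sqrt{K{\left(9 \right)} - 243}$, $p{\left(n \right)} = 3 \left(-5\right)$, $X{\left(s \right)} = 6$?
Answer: $300 - 450 i \sqrt{23} \approx 300.0 - 2158.1 i$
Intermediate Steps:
$p{\left(n \right)} = -15$
$K{\left(l \right)} = \left(-15 + l\right)^{2}$ ($K{\left(l \right)} = \left(l - 15\right) \left(l - 15\right) = \left(-15 + l\right) \left(-15 + l\right) = \left(-15 + l\right)^{2}$)
$g = -2 + 3 i \sqrt{23}$ ($g = -2 + \sqrt{\left(225 + 9^{2} - 270\right) - 243} = -2 + \sqrt{\left(225 + 81 - 270\right) - 243} = -2 + \sqrt{36 - 243} = -2 + \sqrt{-207} = -2 + 3 i \sqrt{23} \approx -2.0 + 14.387 i$)
$\left(-62 - 88\right) g = \left(-62 - 88\right) \left(-2 + 3 i \sqrt{23}\right) = - 150 \left(-2 + 3 i \sqrt{23}\right) = 300 - 450 i \sqrt{23}$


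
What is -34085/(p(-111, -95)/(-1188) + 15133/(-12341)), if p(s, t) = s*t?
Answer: 166574622060/49371283 ≈ 3373.9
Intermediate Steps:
-34085/(p(-111, -95)/(-1188) + 15133/(-12341)) = -34085/(-111*(-95)/(-1188) + 15133/(-12341)) = -34085/(10545*(-1/1188) + 15133*(-1/12341)) = -34085/(-3515/396 - 15133/12341) = -34085/(-49371283/4887036) = -34085*(-4887036/49371283) = 166574622060/49371283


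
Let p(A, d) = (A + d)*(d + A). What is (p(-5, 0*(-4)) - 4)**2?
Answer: 441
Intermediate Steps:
p(A, d) = (A + d)**2 (p(A, d) = (A + d)*(A + d) = (A + d)**2)
(p(-5, 0*(-4)) - 4)**2 = ((-5 + 0*(-4))**2 - 4)**2 = ((-5 + 0)**2 - 4)**2 = ((-5)**2 - 4)**2 = (25 - 4)**2 = 21**2 = 441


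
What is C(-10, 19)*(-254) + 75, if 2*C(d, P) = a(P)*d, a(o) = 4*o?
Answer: 96595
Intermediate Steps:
C(d, P) = 2*P*d (C(d, P) = ((4*P)*d)/2 = (4*P*d)/2 = 2*P*d)
C(-10, 19)*(-254) + 75 = (2*19*(-10))*(-254) + 75 = -380*(-254) + 75 = 96520 + 75 = 96595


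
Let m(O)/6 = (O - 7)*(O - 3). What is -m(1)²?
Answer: -5184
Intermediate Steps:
m(O) = 6*(-7 + O)*(-3 + O) (m(O) = 6*((O - 7)*(O - 3)) = 6*((-7 + O)*(-3 + O)) = 6*(-7 + O)*(-3 + O))
-m(1)² = -(126 - 60*1 + 6*1²)² = -(126 - 60 + 6*1)² = -(126 - 60 + 6)² = -1*72² = -1*5184 = -5184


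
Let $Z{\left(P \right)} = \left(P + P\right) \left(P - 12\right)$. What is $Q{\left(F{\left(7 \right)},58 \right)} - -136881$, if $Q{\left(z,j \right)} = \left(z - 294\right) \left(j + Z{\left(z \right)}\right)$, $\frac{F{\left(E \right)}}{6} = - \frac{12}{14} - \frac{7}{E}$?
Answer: $- \frac{13101321}{343} \approx -38196.0$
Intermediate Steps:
$Z{\left(P \right)} = 2 P \left(-12 + P\right)$
$F{\left(E \right)} = - \frac{36}{7} - \frac{42}{E}$ ($F{\left(E \right)} = 6 \left(- \frac{12}{14} - \frac{7}{E}\right) = 6 \left(\left(-12\right) \frac{1}{14} - \frac{7}{E}\right) = 6 \left(- \frac{6}{7} - \frac{7}{E}\right) = - \frac{36}{7} - \frac{42}{E}$)
$Q{\left(z,j \right)} = \left(-294 + z\right) \left(j + 2 z \left(-12 + z\right)\right)$ ($Q{\left(z,j \right)} = \left(z - 294\right) \left(j + 2 z \left(-12 + z\right)\right) = \left(-294 + z\right) \left(j + 2 z \left(-12 + z\right)\right)$)
$Q{\left(F{\left(7 \right)},58 \right)} - -136881 = \left(- 612 \left(- \frac{36}{7} - \frac{42}{7}\right)^{2} - 17052 + 2 \left(- \frac{36}{7} - \frac{42}{7}\right)^{3} + 7056 \left(- \frac{36}{7} - \frac{42}{7}\right) + 58 \left(- \frac{36}{7} - \frac{42}{7}\right)\right) - -136881 = \left(- 612 \left(- \frac{36}{7} - 6\right)^{2} - 17052 + 2 \left(- \frac{36}{7} - 6\right)^{3} + 7056 \left(- \frac{36}{7} - 6\right) + 58 \left(- \frac{36}{7} - 6\right)\right) + 136881 = \left(- 612 \left(- \frac{78}{7}\right)^{2} - 17052 + 2 \left(- \frac{78}{7}\right)^{3} + 7056 \left(- \frac{78}{7}\right) + 58 \left(- \frac{78}{7}\right)\right) + 136881 = \left(\left(-612\right) \frac{6084}{49} - 17052 + 2 \left(- \frac{474552}{343}\right) - 78624 - \frac{4524}{7}\right) + 136881 = \left(- \frac{3723408}{49} - 17052 - \frac{949104}{343} - 78624 - \frac{4524}{7}\right) + 136881 = - \frac{60051504}{343} + 136881 = - \frac{13101321}{343}$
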